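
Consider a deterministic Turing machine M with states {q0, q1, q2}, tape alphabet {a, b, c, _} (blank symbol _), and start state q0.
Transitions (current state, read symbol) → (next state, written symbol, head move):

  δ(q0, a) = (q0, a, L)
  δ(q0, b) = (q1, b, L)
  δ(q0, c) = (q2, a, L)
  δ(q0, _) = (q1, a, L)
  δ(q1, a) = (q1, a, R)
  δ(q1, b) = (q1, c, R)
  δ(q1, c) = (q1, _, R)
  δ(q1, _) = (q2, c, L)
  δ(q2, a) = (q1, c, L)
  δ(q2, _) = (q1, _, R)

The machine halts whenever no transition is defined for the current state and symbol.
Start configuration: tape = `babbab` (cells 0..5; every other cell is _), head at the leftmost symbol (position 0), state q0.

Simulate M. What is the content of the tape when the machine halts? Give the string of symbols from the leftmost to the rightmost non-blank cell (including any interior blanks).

caccacc

q0 | __[b]abbab_   read b → write b, move L, go to q1
q1 | _[_]babbab_   read _ → write c, move L, go to q2
q2 | [_]cbabbab_   read _ → write _, move R, go to q1
q1 | _[c]babbab_   read c → write _, move R, go to q1
q1 | __[b]abbab_   read b → write c, move R, go to q1
q1 | __c[a]bbab_   read a → write a, move R, go to q1
q1 | __ca[b]bab_   read b → write c, move R, go to q1
q1 | __cac[b]ab_   read b → write c, move R, go to q1
q1 | __cacc[a]b_   read a → write a, move R, go to q1
q1 | __cacca[b]_   read b → write c, move R, go to q1
q1 | __caccac[_]   read _ → write c, move L, go to q2
q2 | __cacca[c]c
The non-blank tape span at halt is caccacc.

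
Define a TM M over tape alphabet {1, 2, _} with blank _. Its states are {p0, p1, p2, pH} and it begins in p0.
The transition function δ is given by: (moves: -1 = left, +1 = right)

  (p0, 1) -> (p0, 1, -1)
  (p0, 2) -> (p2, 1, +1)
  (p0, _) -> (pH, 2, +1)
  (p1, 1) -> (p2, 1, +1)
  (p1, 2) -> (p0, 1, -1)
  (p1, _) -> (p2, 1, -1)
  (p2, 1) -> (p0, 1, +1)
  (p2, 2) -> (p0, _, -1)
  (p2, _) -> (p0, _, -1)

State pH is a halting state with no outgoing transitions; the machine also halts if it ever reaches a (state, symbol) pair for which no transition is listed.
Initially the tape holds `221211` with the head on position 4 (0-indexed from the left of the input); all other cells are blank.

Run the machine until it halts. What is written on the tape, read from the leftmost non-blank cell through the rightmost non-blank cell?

state=p0 head=4 tape=_2212[1]1   (p0,1)→(p0,1,-1)
state=p0 head=3 tape=_221[2]11   (p0,2)→(p2,1,+1)
state=p2 head=4 tape=_2211[1]1   (p2,1)→(p0,1,+1)
state=p0 head=5 tape=_22111[1]   (p0,1)→(p0,1,-1)
state=p0 head=4 tape=_2211[1]1   (p0,1)→(p0,1,-1)
state=p0 head=3 tape=_221[1]11   (p0,1)→(p0,1,-1)
state=p0 head=2 tape=_22[1]111   (p0,1)→(p0,1,-1)
state=p0 head=1 tape=_2[2]1111   (p0,2)→(p2,1,+1)
state=p2 head=2 tape=_21[1]111   (p2,1)→(p0,1,+1)
state=p0 head=3 tape=_211[1]11   (p0,1)→(p0,1,-1)
state=p0 head=2 tape=_21[1]111   (p0,1)→(p0,1,-1)
state=p0 head=1 tape=_2[1]1111   (p0,1)→(p0,1,-1)
state=p0 head=0 tape=_[2]11111   (p0,2)→(p2,1,+1)
state=p2 head=1 tape=_1[1]1111   (p2,1)→(p0,1,+1)
state=p0 head=2 tape=_11[1]111   (p0,1)→(p0,1,-1)
state=p0 head=1 tape=_1[1]1111   (p0,1)→(p0,1,-1)
state=p0 head=0 tape=_[1]11111   (p0,1)→(p0,1,-1)
state=p0 head=-1 tape=[_]111111   (p0,_)→(pH,2,+1)
state=pH head=0 tape=2[1]11111
The non-blank tape span at halt is 2111111.

2111111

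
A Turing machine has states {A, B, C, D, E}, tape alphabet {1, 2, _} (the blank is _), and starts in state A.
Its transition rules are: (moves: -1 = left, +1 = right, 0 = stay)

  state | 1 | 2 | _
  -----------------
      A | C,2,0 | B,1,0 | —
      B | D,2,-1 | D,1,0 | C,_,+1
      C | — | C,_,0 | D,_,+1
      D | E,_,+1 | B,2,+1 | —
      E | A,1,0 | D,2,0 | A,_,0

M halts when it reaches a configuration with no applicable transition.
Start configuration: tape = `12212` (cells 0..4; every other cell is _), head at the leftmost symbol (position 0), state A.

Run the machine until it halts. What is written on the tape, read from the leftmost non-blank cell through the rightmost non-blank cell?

state=A head=0 tape=[1]2212___   (A,1)→(C,2,0)
state=C head=0 tape=[2]2212___   (C,2)→(C,_,0)
state=C head=0 tape=[_]2212___   (C,_)→(D,_,+1)
state=D head=1 tape=_[2]212___   (D,2)→(B,2,+1)
state=B head=2 tape=_2[2]12___   (B,2)→(D,1,0)
state=D head=2 tape=_2[1]12___   (D,1)→(E,_,+1)
state=E head=3 tape=_2_[1]2___   (E,1)→(A,1,0)
state=A head=3 tape=_2_[1]2___   (A,1)→(C,2,0)
state=C head=3 tape=_2_[2]2___   (C,2)→(C,_,0)
state=C head=3 tape=_2_[_]2___   (C,_)→(D,_,+1)
state=D head=4 tape=_2__[2]___   (D,2)→(B,2,+1)
state=B head=5 tape=_2__2[_]__   (B,_)→(C,_,+1)
state=C head=6 tape=_2__2_[_]_   (C,_)→(D,_,+1)
state=D head=7 tape=_2__2__[_]
The non-blank tape span at halt is 2__2.

2__2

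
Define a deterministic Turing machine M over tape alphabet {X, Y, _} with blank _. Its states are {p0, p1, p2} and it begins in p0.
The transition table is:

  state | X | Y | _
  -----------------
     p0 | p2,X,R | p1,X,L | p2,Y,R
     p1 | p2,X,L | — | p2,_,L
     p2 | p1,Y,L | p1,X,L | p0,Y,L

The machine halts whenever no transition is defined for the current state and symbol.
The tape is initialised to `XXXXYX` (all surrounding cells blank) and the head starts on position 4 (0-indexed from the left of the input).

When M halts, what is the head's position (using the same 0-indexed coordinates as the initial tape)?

-3

state=p0 head=4 tape=___XXXX[Y]X   (p0,Y)→(p1,X,L)
state=p1 head=3 tape=___XXX[X]XX   (p1,X)→(p2,X,L)
state=p2 head=2 tape=___XX[X]XXX   (p2,X)→(p1,Y,L)
state=p1 head=1 tape=___X[X]YXXX   (p1,X)→(p2,X,L)
state=p2 head=0 tape=___[X]XYXXX   (p2,X)→(p1,Y,L)
state=p1 head=-1 tape=__[_]YXYXXX   (p1,_)→(p2,_,L)
state=p2 head=-2 tape=_[_]_YXYXXX   (p2,_)→(p0,Y,L)
state=p0 head=-3 tape=[_]Y_YXYXXX   (p0,_)→(p2,Y,R)
state=p2 head=-2 tape=Y[Y]_YXYXXX   (p2,Y)→(p1,X,L)
state=p1 head=-3 tape=[Y]X_YXYXXX
At halt the head is at cell -3.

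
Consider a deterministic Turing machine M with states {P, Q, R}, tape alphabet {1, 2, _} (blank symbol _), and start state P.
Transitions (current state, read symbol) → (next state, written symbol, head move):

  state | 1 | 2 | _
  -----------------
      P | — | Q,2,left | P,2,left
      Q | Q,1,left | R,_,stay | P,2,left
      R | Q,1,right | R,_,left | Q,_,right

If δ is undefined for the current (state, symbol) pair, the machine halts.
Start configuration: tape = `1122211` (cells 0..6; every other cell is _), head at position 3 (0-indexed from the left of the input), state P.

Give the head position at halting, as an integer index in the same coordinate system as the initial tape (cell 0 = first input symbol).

1

state=P head=3 tape=112[2]211   (P,2)→(Q,2,left)
state=Q head=2 tape=11[2]2211   (Q,2)→(R,_,stay)
state=R head=2 tape=11[_]2211   (R,_)→(Q,_,right)
state=Q head=3 tape=11_[2]211   (Q,2)→(R,_,stay)
state=R head=3 tape=11_[_]211   (R,_)→(Q,_,right)
state=Q head=4 tape=11__[2]11   (Q,2)→(R,_,stay)
state=R head=4 tape=11__[_]11   (R,_)→(Q,_,right)
state=Q head=5 tape=11___[1]1   (Q,1)→(Q,1,left)
state=Q head=4 tape=11__[_]11   (Q,_)→(P,2,left)
state=P head=3 tape=11_[_]211   (P,_)→(P,2,left)
state=P head=2 tape=11[_]2211   (P,_)→(P,2,left)
state=P head=1 tape=1[1]22211
At halt the head is at cell 1.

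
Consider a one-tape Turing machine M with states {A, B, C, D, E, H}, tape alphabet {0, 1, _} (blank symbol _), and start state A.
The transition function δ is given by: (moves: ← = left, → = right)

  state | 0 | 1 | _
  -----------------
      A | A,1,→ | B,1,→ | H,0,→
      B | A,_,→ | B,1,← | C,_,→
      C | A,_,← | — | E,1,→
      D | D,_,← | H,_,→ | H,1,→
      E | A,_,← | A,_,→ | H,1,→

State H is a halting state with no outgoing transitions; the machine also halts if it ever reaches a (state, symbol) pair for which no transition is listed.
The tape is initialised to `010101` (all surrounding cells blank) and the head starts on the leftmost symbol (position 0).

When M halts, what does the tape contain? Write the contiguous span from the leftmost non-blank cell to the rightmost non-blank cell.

11_1_1_11

state=A head=0 tape=[0]10101____   (A,0)→(A,1,→)
state=A head=1 tape=1[1]0101____   (A,1)→(B,1,→)
state=B head=2 tape=11[0]101____   (B,0)→(A,_,→)
state=A head=3 tape=11_[1]01____   (A,1)→(B,1,→)
state=B head=4 tape=11_1[0]1____   (B,0)→(A,_,→)
state=A head=5 tape=11_1_[1]____   (A,1)→(B,1,→)
state=B head=6 tape=11_1_1[_]___   (B,_)→(C,_,→)
state=C head=7 tape=11_1_1_[_]__   (C,_)→(E,1,→)
state=E head=8 tape=11_1_1_1[_]_   (E,_)→(H,1,→)
state=H head=9 tape=11_1_1_11[_]
The non-blank tape span at halt is 11_1_1_11.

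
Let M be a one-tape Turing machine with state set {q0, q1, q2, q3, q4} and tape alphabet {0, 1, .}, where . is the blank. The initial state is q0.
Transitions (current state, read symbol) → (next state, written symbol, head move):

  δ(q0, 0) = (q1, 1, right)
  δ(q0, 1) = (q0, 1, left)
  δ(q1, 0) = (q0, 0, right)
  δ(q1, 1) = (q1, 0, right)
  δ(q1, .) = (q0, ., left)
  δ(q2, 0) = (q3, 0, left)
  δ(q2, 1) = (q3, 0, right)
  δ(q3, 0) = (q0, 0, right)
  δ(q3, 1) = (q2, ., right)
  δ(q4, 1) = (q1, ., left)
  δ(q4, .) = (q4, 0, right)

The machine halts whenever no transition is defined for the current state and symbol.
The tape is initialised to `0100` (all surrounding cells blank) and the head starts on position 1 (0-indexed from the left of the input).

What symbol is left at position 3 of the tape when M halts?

1

state=q0 head=1 tape=.0[1]00.   (q0,1)→(q0,1,left)
state=q0 head=0 tape=.[0]100.   (q0,0)→(q1,1,right)
state=q1 head=1 tape=.1[1]00.   (q1,1)→(q1,0,right)
state=q1 head=2 tape=.10[0]0.   (q1,0)→(q0,0,right)
state=q0 head=3 tape=.100[0].   (q0,0)→(q1,1,right)
state=q1 head=4 tape=.1001[.]   (q1,.)→(q0,.,left)
state=q0 head=3 tape=.100[1].   (q0,1)→(q0,1,left)
state=q0 head=2 tape=.10[0]1.   (q0,0)→(q1,1,right)
state=q1 head=3 tape=.101[1].   (q1,1)→(q1,0,right)
state=q1 head=4 tape=.1010[.]   (q1,.)→(q0,.,left)
state=q0 head=3 tape=.101[0].   (q0,0)→(q1,1,right)
state=q1 head=4 tape=.1011[.]   (q1,.)→(q0,.,left)
state=q0 head=3 tape=.101[1].   (q0,1)→(q0,1,left)
state=q0 head=2 tape=.10[1]1.   (q0,1)→(q0,1,left)
state=q0 head=1 tape=.1[0]11.   (q0,0)→(q1,1,right)
state=q1 head=2 tape=.11[1]1.   (q1,1)→(q1,0,right)
state=q1 head=3 tape=.110[1].   (q1,1)→(q1,0,right)
state=q1 head=4 tape=.1100[.]   (q1,.)→(q0,.,left)
state=q0 head=3 tape=.110[0].   (q0,0)→(q1,1,right)
state=q1 head=4 tape=.1101[.]   (q1,.)→(q0,.,left)
state=q0 head=3 tape=.110[1].   (q0,1)→(q0,1,left)
state=q0 head=2 tape=.11[0]1.   (q0,0)→(q1,1,right)
state=q1 head=3 tape=.111[1].   (q1,1)→(q1,0,right)
state=q1 head=4 tape=.1110[.]   (q1,.)→(q0,.,left)
state=q0 head=3 tape=.111[0].   (q0,0)→(q1,1,right)
state=q1 head=4 tape=.1111[.]   (q1,.)→(q0,.,left)
state=q0 head=3 tape=.111[1].   (q0,1)→(q0,1,left)
state=q0 head=2 tape=.11[1]1.   (q0,1)→(q0,1,left)
state=q0 head=1 tape=.1[1]11.   (q0,1)→(q0,1,left)
state=q0 head=0 tape=.[1]111.   (q0,1)→(q0,1,left)
state=q0 head=-1 tape=[.]1111.
Cell 3 holds 1 when M halts.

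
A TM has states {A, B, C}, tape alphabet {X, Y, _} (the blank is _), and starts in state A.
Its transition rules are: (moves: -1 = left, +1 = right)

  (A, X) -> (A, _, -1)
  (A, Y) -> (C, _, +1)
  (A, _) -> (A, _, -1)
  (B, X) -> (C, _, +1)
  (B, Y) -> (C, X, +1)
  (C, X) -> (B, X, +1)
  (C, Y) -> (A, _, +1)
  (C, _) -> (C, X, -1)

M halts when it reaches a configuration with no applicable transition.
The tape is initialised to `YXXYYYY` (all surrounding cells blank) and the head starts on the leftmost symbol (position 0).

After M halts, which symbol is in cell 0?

_

state=A head=0 tape=[Y]XXYYYY__   (A,Y)→(C,_,+1)
state=C head=1 tape=_[X]XYYYY__   (C,X)→(B,X,+1)
state=B head=2 tape=_X[X]YYYY__   (B,X)→(C,_,+1)
state=C head=3 tape=_X_[Y]YYY__   (C,Y)→(A,_,+1)
state=A head=4 tape=_X__[Y]YY__   (A,Y)→(C,_,+1)
state=C head=5 tape=_X___[Y]Y__   (C,Y)→(A,_,+1)
state=A head=6 tape=_X____[Y]__   (A,Y)→(C,_,+1)
state=C head=7 tape=_X_____[_]_   (C,_)→(C,X,-1)
state=C head=6 tape=_X____[_]X_   (C,_)→(C,X,-1)
state=C head=5 tape=_X___[_]XX_   (C,_)→(C,X,-1)
state=C head=4 tape=_X__[_]XXX_   (C,_)→(C,X,-1)
state=C head=3 tape=_X_[_]XXXX_   (C,_)→(C,X,-1)
state=C head=2 tape=_X[_]XXXXX_   (C,_)→(C,X,-1)
state=C head=1 tape=_[X]XXXXXX_   (C,X)→(B,X,+1)
state=B head=2 tape=_X[X]XXXXX_   (B,X)→(C,_,+1)
state=C head=3 tape=_X_[X]XXXX_   (C,X)→(B,X,+1)
state=B head=4 tape=_X_X[X]XXX_   (B,X)→(C,_,+1)
state=C head=5 tape=_X_X_[X]XX_   (C,X)→(B,X,+1)
state=B head=6 tape=_X_X_X[X]X_   (B,X)→(C,_,+1)
state=C head=7 tape=_X_X_X_[X]_   (C,X)→(B,X,+1)
state=B head=8 tape=_X_X_X_X[_]
Cell 0 holds _ when M halts.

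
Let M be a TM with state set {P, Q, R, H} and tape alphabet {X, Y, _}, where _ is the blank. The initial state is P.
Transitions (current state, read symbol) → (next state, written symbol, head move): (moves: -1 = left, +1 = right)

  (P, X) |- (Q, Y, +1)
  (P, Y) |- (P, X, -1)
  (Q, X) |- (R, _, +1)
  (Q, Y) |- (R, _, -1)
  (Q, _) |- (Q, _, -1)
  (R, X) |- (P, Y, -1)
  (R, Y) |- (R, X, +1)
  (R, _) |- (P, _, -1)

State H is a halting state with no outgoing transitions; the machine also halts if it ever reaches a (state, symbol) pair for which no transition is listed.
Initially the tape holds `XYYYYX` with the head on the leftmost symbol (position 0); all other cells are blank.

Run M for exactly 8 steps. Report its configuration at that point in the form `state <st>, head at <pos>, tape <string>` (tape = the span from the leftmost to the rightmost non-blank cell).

state P, head at -2, tape YYYX

P | __[X]YYYYX   read X → write Y, move +1, go to Q
Q | __Y[Y]YYYX   read Y → write _, move -1, go to R
R | __[Y]_YYYX   read Y → write X, move +1, go to R
R | __X[_]YYYX   read _ → write _, move -1, go to P
P | __[X]_YYYX   read X → write Y, move +1, go to Q
Q | __Y[_]YYYX   read _ → write _, move -1, go to Q
Q | __[Y]_YYYX   read Y → write _, move -1, go to R
R | _[_]__YYYX   read _ → write _, move -1, go to P
P | [_]___YYYX
After 8 steps: state P, head at -2, tape YYYX.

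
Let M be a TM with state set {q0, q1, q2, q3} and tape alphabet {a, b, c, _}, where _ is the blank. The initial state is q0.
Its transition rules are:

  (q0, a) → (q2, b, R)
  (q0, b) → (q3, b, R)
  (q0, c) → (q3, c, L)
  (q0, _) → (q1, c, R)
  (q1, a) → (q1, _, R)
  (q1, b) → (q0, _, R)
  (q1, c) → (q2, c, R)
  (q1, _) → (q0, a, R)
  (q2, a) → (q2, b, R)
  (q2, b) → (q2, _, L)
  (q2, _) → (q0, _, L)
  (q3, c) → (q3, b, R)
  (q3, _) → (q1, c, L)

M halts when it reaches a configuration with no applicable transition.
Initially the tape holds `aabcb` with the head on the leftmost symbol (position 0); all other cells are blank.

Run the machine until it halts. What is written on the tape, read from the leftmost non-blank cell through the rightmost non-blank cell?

cacacc

q0 | __[a]abcb   read a → write b, move R, go to q2
q2 | __b[a]bcb   read a → write b, move R, go to q2
q2 | __bb[b]cb   read b → write _, move L, go to q2
q2 | __b[b]_cb   read b → write _, move L, go to q2
q2 | __[b]__cb   read b → write _, move L, go to q2
q2 | _[_]___cb   read _ → write _, move L, go to q0
q0 | [_]____cb   read _ → write c, move R, go to q1
q1 | c[_]___cb   read _ → write a, move R, go to q0
q0 | ca[_]__cb   read _ → write c, move R, go to q1
q1 | cac[_]_cb   read _ → write a, move R, go to q0
q0 | caca[_]cb   read _ → write c, move R, go to q1
q1 | cacac[c]b   read c → write c, move R, go to q2
q2 | cacacc[b]   read b → write _, move L, go to q2
q2 | cacac[c]_
The non-blank tape span at halt is cacacc.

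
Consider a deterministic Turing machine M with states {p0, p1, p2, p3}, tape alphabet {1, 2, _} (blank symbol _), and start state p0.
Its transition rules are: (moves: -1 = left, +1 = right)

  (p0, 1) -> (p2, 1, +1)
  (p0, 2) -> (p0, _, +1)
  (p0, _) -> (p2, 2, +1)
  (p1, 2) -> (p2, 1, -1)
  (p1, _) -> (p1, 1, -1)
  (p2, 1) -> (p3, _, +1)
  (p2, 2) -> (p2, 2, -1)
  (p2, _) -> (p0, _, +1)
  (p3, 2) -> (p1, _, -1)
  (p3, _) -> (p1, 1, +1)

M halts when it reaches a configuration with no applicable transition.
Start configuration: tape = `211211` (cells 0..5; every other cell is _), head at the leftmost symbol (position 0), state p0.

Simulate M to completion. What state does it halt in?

state=p0 head=0 tape=[2]11211   (p0,2)→(p0,_,+1)
state=p0 head=1 tape=_[1]1211   (p0,1)→(p2,1,+1)
state=p2 head=2 tape=_1[1]211   (p2,1)→(p3,_,+1)
state=p3 head=3 tape=_1_[2]11   (p3,2)→(p1,_,-1)
state=p1 head=2 tape=_1[_]_11   (p1,_)→(p1,1,-1)
state=p1 head=1 tape=_[1]1_11
No transition is defined for (p1, 1); M halts in state p1.

p1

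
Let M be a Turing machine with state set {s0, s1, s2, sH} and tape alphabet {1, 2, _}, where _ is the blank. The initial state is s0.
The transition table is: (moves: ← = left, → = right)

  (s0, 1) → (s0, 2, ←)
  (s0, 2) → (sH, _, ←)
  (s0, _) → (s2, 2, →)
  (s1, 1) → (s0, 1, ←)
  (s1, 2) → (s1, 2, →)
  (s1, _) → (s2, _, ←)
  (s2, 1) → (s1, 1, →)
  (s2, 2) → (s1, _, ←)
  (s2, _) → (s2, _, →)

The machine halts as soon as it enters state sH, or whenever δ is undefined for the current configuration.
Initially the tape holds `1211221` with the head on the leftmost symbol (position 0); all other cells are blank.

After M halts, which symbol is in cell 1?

_

s0 | ___[1]211221   read 1 → write 2, move ←, go to s0
s0 | __[_]2211221   read _ → write 2, move →, go to s2
s2 | __2[2]211221   read 2 → write _, move ←, go to s1
s1 | __[2]_211221   read 2 → write 2, move →, go to s1
s1 | __2[_]211221   read _ → write _, move ←, go to s2
s2 | __[2]_211221   read 2 → write _, move ←, go to s1
s1 | _[_]__211221   read _ → write _, move ←, go to s2
s2 | [_]___211221   read _ → write _, move →, go to s2
s2 | _[_]__211221   read _ → write _, move →, go to s2
s2 | __[_]_211221   read _ → write _, move →, go to s2
s2 | ___[_]211221   read _ → write _, move →, go to s2
s2 | ____[2]11221   read 2 → write _, move ←, go to s1
s1 | ___[_]_11221   read _ → write _, move ←, go to s2
s2 | __[_]__11221   read _ → write _, move →, go to s2
s2 | ___[_]_11221   read _ → write _, move →, go to s2
s2 | ____[_]11221   read _ → write _, move →, go to s2
s2 | _____[1]1221   read 1 → write 1, move →, go to s1
s1 | _____1[1]221   read 1 → write 1, move ←, go to s0
s0 | _____[1]1221   read 1 → write 2, move ←, go to s0
s0 | ____[_]21221   read _ → write 2, move →, go to s2
s2 | ____2[2]1221   read 2 → write _, move ←, go to s1
s1 | ____[2]_1221   read 2 → write 2, move →, go to s1
s1 | ____2[_]1221   read _ → write _, move ←, go to s2
s2 | ____[2]_1221   read 2 → write _, move ←, go to s1
s1 | ___[_]__1221   read _ → write _, move ←, go to s2
s2 | __[_]___1221   read _ → write _, move →, go to s2
s2 | ___[_]__1221   read _ → write _, move →, go to s2
s2 | ____[_]_1221   read _ → write _, move →, go to s2
s2 | _____[_]1221   read _ → write _, move →, go to s2
s2 | ______[1]221   read 1 → write 1, move →, go to s1
s1 | ______1[2]21   read 2 → write 2, move →, go to s1
s1 | ______12[2]1   read 2 → write 2, move →, go to s1
s1 | ______122[1]   read 1 → write 1, move ←, go to s0
s0 | ______12[2]1   read 2 → write _, move ←, go to sH
sH | ______1[2]_1
Cell 1 holds _ when M halts.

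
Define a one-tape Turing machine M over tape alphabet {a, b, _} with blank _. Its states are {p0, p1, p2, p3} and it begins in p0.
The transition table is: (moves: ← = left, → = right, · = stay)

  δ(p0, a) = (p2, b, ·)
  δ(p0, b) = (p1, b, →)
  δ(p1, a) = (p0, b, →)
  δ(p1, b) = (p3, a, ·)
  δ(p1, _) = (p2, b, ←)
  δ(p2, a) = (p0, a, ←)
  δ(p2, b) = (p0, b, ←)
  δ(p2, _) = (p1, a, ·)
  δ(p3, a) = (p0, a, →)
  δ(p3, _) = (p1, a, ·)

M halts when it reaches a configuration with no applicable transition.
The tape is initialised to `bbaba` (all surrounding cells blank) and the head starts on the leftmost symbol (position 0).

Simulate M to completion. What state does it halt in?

p0

p0 | [b]baba__   read b → write b, move →, go to p1
p1 | b[b]aba__   read b → write a, move ·, go to p3
p3 | b[a]aba__   read a → write a, move →, go to p0
p0 | ba[a]ba__   read a → write b, move ·, go to p2
p2 | ba[b]ba__   read b → write b, move ←, go to p0
p0 | b[a]bba__   read a → write b, move ·, go to p2
p2 | b[b]bba__   read b → write b, move ←, go to p0
p0 | [b]bbba__   read b → write b, move →, go to p1
p1 | b[b]bba__   read b → write a, move ·, go to p3
p3 | b[a]bba__   read a → write a, move →, go to p0
p0 | ba[b]ba__   read b → write b, move →, go to p1
p1 | bab[b]a__   read b → write a, move ·, go to p3
p3 | bab[a]a__   read a → write a, move →, go to p0
p0 | baba[a]__   read a → write b, move ·, go to p2
p2 | baba[b]__   read b → write b, move ←, go to p0
p0 | bab[a]b__   read a → write b, move ·, go to p2
p2 | bab[b]b__   read b → write b, move ←, go to p0
p0 | ba[b]bb__   read b → write b, move →, go to p1
p1 | bab[b]b__   read b → write a, move ·, go to p3
p3 | bab[a]b__   read a → write a, move →, go to p0
p0 | baba[b]__   read b → write b, move →, go to p1
p1 | babab[_]_   read _ → write b, move ←, go to p2
p2 | baba[b]b_   read b → write b, move ←, go to p0
p0 | bab[a]bb_   read a → write b, move ·, go to p2
p2 | bab[b]bb_   read b → write b, move ←, go to p0
p0 | ba[b]bbb_   read b → write b, move →, go to p1
p1 | bab[b]bb_   read b → write a, move ·, go to p3
p3 | bab[a]bb_   read a → write a, move →, go to p0
p0 | baba[b]b_   read b → write b, move →, go to p1
p1 | babab[b]_   read b → write a, move ·, go to p3
p3 | babab[a]_   read a → write a, move →, go to p0
p0 | bababa[_]
No transition is defined for (p0, _); M halts in state p0.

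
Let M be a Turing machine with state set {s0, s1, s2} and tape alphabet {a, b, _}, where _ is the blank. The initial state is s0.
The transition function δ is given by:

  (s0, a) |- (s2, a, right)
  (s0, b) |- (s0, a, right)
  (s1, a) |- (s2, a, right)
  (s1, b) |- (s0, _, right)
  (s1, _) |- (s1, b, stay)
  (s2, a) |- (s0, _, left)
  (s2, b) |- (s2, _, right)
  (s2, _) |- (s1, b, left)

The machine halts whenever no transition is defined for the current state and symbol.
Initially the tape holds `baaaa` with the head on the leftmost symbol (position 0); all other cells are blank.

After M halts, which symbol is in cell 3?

_

state=s0 head=0 tape=[b]aaaa   (s0,b)→(s0,a,right)
state=s0 head=1 tape=a[a]aaa   (s0,a)→(s2,a,right)
state=s2 head=2 tape=aa[a]aa   (s2,a)→(s0,_,left)
state=s0 head=1 tape=a[a]_aa   (s0,a)→(s2,a,right)
state=s2 head=2 tape=aa[_]aa   (s2,_)→(s1,b,left)
state=s1 head=1 tape=a[a]baa   (s1,a)→(s2,a,right)
state=s2 head=2 tape=aa[b]aa   (s2,b)→(s2,_,right)
state=s2 head=3 tape=aa_[a]a   (s2,a)→(s0,_,left)
state=s0 head=2 tape=aa[_]_a
Cell 3 holds _ when M halts.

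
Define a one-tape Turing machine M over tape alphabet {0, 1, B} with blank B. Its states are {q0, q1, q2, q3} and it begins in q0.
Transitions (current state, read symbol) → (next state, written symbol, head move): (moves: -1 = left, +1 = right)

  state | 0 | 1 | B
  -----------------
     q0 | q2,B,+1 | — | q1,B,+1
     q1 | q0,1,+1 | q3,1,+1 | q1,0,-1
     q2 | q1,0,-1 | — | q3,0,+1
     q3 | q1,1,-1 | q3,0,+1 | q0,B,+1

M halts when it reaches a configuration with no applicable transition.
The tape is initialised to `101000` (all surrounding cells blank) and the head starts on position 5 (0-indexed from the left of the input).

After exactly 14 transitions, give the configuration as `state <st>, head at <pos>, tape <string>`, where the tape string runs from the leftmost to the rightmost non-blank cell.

state q3, head at 7, tape 10100B1100

q0 | 10100[0]BBBB   read 0 → write B, move +1, go to q2
q2 | 10100B[B]BBB   read B → write 0, move +1, go to q3
q3 | 10100B0[B]BB   read B → write B, move +1, go to q0
q0 | 10100B0B[B]B   read B → write B, move +1, go to q1
q1 | 10100B0BB[B]   read B → write 0, move -1, go to q1
q1 | 10100B0B[B]0   read B → write 0, move -1, go to q1
q1 | 10100B0[B]00   read B → write 0, move -1, go to q1
q1 | 10100B[0]000   read 0 → write 1, move +1, go to q0
q0 | 10100B1[0]00   read 0 → write B, move +1, go to q2
q2 | 10100B1B[0]0   read 0 → write 0, move -1, go to q1
q1 | 10100B1[B]00   read B → write 0, move -1, go to q1
q1 | 10100B[1]000   read 1 → write 1, move +1, go to q3
q3 | 10100B1[0]00   read 0 → write 1, move -1, go to q1
q1 | 10100B[1]100   read 1 → write 1, move +1, go to q3
q3 | 10100B1[1]00
After 14 steps: state q3, head at 7, tape 10100B1100.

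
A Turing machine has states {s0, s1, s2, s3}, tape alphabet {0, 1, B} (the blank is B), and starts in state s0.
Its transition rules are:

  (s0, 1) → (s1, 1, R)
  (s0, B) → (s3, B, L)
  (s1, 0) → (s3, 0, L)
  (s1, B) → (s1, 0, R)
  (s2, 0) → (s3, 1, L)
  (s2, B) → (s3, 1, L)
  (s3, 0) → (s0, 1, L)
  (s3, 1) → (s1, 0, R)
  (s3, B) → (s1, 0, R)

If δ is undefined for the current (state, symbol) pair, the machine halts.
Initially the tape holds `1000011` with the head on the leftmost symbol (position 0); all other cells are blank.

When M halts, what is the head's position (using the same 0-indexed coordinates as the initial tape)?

0

state=s0 head=0 tape=BB[1]000011   (s0,1)→(s1,1,R)
state=s1 head=1 tape=BB1[0]00011   (s1,0)→(s3,0,L)
state=s3 head=0 tape=BB[1]000011   (s3,1)→(s1,0,R)
state=s1 head=1 tape=BB0[0]00011   (s1,0)→(s3,0,L)
state=s3 head=0 tape=BB[0]000011   (s3,0)→(s0,1,L)
state=s0 head=-1 tape=B[B]1000011   (s0,B)→(s3,B,L)
state=s3 head=-2 tape=[B]B1000011   (s3,B)→(s1,0,R)
state=s1 head=-1 tape=0[B]1000011   (s1,B)→(s1,0,R)
state=s1 head=0 tape=00[1]000011
At halt the head is at cell 0.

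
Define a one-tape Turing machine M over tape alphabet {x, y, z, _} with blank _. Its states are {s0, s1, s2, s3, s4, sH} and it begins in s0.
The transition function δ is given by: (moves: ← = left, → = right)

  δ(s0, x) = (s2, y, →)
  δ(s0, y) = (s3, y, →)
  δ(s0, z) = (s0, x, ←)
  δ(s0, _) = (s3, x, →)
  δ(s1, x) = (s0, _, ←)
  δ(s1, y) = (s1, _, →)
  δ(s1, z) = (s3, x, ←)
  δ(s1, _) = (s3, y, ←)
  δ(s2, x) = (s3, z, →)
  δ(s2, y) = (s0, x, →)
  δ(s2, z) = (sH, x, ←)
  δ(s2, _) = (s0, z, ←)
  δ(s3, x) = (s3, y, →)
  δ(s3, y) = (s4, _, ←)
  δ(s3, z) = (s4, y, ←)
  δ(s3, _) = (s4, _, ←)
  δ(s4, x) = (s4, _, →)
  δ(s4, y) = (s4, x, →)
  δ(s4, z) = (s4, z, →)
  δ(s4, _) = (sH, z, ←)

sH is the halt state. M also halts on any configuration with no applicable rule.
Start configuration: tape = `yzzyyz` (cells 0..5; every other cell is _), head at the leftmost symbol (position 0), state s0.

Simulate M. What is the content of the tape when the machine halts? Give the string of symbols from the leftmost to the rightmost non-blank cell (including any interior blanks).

xxzxxzz

s0 | [y]zzyyz_   read y → write y, move →, go to s3
s3 | y[z]zyyz_   read z → write y, move ←, go to s4
s4 | [y]yzyyz_   read y → write x, move →, go to s4
s4 | x[y]zyyz_   read y → write x, move →, go to s4
s4 | xx[z]yyz_   read z → write z, move →, go to s4
s4 | xxz[y]yz_   read y → write x, move →, go to s4
s4 | xxzx[y]z_   read y → write x, move →, go to s4
s4 | xxzxx[z]_   read z → write z, move →, go to s4
s4 | xxzxxz[_]   read _ → write z, move ←, go to sH
sH | xxzxx[z]z
The non-blank tape span at halt is xxzxxzz.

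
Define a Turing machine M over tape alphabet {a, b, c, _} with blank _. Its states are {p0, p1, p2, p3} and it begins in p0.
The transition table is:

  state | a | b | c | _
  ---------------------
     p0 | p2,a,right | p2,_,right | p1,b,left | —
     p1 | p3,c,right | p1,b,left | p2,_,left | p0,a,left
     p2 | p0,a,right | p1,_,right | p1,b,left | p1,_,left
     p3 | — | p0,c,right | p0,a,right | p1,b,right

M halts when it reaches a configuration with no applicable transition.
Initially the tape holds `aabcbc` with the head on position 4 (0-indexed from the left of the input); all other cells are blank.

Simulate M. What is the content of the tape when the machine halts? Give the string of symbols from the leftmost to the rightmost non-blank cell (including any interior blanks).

acc_aa

state=p0 head=4 tape=aabc[b]c_   (p0,b)→(p2,_,right)
state=p2 head=5 tape=aabc_[c]_   (p2,c)→(p1,b,left)
state=p1 head=4 tape=aabc[_]b_   (p1,_)→(p0,a,left)
state=p0 head=3 tape=aab[c]ab_   (p0,c)→(p1,b,left)
state=p1 head=2 tape=aa[b]bab_   (p1,b)→(p1,b,left)
state=p1 head=1 tape=a[a]bbab_   (p1,a)→(p3,c,right)
state=p3 head=2 tape=ac[b]bab_   (p3,b)→(p0,c,right)
state=p0 head=3 tape=acc[b]ab_   (p0,b)→(p2,_,right)
state=p2 head=4 tape=acc_[a]b_   (p2,a)→(p0,a,right)
state=p0 head=5 tape=acc_a[b]_   (p0,b)→(p2,_,right)
state=p2 head=6 tape=acc_a_[_]   (p2,_)→(p1,_,left)
state=p1 head=5 tape=acc_a[_]_   (p1,_)→(p0,a,left)
state=p0 head=4 tape=acc_[a]a_   (p0,a)→(p2,a,right)
state=p2 head=5 tape=acc_a[a]_   (p2,a)→(p0,a,right)
state=p0 head=6 tape=acc_aa[_]
The non-blank tape span at halt is acc_aa.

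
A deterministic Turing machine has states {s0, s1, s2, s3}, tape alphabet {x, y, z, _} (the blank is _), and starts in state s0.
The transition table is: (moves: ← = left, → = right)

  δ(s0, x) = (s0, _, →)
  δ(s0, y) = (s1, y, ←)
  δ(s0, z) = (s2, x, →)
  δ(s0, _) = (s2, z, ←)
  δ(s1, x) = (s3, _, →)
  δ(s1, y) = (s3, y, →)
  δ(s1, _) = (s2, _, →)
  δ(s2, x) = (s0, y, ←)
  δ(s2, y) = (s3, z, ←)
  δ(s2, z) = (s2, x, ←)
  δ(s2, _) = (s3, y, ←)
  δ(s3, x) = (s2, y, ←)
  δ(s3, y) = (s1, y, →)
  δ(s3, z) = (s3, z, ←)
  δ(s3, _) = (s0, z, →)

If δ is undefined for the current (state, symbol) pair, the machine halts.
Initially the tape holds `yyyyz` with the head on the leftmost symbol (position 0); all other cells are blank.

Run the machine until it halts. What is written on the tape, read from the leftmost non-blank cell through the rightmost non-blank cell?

zyxyzyyz

s0 | ___[y]yyyz   read y → write y, move ←, go to s1
s1 | __[_]yyyyz   read _ → write _, move →, go to s2
s2 | ___[y]yyyz   read y → write z, move ←, go to s3
s3 | __[_]zyyyz   read _ → write z, move →, go to s0
s0 | __z[z]yyyz   read z → write x, move →, go to s2
s2 | __zx[y]yyz   read y → write z, move ←, go to s3
s3 | __z[x]zyyz   read x → write y, move ←, go to s2
s2 | __[z]yzyyz   read z → write x, move ←, go to s2
s2 | _[_]xyzyyz   read _ → write y, move ←, go to s3
s3 | [_]yxyzyyz   read _ → write z, move →, go to s0
s0 | z[y]xyzyyz   read y → write y, move ←, go to s1
s1 | [z]yxyzyyz
The non-blank tape span at halt is zyxyzyyz.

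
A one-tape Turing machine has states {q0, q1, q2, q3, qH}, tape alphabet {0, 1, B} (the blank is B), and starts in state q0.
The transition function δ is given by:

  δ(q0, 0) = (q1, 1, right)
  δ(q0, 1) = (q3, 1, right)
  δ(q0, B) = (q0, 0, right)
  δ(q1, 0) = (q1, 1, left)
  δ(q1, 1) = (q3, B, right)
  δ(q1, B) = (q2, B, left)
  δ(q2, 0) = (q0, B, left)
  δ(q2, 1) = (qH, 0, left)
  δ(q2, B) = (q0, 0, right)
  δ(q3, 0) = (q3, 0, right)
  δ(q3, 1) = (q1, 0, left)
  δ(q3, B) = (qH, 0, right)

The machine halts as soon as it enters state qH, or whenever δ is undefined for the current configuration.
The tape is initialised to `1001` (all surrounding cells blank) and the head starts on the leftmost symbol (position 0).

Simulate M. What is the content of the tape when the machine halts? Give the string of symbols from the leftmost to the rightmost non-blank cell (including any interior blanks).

q0 | B[1]001BB   read 1 → write 1, move right, go to q3
q3 | B1[0]01BB   read 0 → write 0, move right, go to q3
q3 | B10[0]1BB   read 0 → write 0, move right, go to q3
q3 | B100[1]BB   read 1 → write 0, move left, go to q1
q1 | B10[0]0BB   read 0 → write 1, move left, go to q1
q1 | B1[0]10BB   read 0 → write 1, move left, go to q1
q1 | B[1]110BB   read 1 → write B, move right, go to q3
q3 | BB[1]10BB   read 1 → write 0, move left, go to q1
q1 | B[B]010BB   read B → write B, move left, go to q2
q2 | [B]B010BB   read B → write 0, move right, go to q0
q0 | 0[B]010BB   read B → write 0, move right, go to q0
q0 | 00[0]10BB   read 0 → write 1, move right, go to q1
q1 | 001[1]0BB   read 1 → write B, move right, go to q3
q3 | 001B[0]BB   read 0 → write 0, move right, go to q3
q3 | 001B0[B]B   read B → write 0, move right, go to qH
qH | 001B00[B]
The non-blank tape span at halt is 001B00.

001B00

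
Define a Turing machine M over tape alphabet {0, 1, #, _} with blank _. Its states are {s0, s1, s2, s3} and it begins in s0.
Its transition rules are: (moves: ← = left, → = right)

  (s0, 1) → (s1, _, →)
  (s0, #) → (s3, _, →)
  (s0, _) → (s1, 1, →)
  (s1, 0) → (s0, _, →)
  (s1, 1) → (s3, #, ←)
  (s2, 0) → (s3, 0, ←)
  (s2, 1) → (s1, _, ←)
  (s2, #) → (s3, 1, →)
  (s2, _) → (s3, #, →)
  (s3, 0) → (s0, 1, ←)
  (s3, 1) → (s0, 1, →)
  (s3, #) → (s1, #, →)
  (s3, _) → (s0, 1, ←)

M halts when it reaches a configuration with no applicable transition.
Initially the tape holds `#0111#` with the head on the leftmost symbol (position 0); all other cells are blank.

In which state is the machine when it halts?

state=s0 head=0 tape=[#]0111#   (s0,#)→(s3,_,→)
state=s3 head=1 tape=_[0]111#   (s3,0)→(s0,1,←)
state=s0 head=0 tape=[_]1111#   (s0,_)→(s1,1,→)
state=s1 head=1 tape=1[1]111#   (s1,1)→(s3,#,←)
state=s3 head=0 tape=[1]#111#   (s3,1)→(s0,1,→)
state=s0 head=1 tape=1[#]111#   (s0,#)→(s3,_,→)
state=s3 head=2 tape=1_[1]11#   (s3,1)→(s0,1,→)
state=s0 head=3 tape=1_1[1]1#   (s0,1)→(s1,_,→)
state=s1 head=4 tape=1_1_[1]#   (s1,1)→(s3,#,←)
state=s3 head=3 tape=1_1[_]##   (s3,_)→(s0,1,←)
state=s0 head=2 tape=1_[1]1##   (s0,1)→(s1,_,→)
state=s1 head=3 tape=1__[1]##   (s1,1)→(s3,#,←)
state=s3 head=2 tape=1_[_]###   (s3,_)→(s0,1,←)
state=s0 head=1 tape=1[_]1###   (s0,_)→(s1,1,→)
state=s1 head=2 tape=11[1]###   (s1,1)→(s3,#,←)
state=s3 head=1 tape=1[1]####   (s3,1)→(s0,1,→)
state=s0 head=2 tape=11[#]###   (s0,#)→(s3,_,→)
state=s3 head=3 tape=11_[#]##   (s3,#)→(s1,#,→)
state=s1 head=4 tape=11_#[#]#
No transition is defined for (s1, #); M halts in state s1.

s1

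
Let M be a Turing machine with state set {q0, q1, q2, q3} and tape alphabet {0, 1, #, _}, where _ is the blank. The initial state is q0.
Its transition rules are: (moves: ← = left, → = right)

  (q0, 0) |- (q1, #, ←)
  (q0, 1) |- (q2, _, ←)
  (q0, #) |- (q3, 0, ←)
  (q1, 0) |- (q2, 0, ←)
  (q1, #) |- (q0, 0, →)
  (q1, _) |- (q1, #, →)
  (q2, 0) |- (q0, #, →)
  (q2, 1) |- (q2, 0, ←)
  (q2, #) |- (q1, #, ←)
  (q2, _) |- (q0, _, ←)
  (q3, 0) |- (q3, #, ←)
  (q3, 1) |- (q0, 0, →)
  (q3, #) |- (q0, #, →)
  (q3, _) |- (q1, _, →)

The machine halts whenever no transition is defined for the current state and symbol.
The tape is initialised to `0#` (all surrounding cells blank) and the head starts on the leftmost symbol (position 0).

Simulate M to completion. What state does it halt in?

q0 | ___[0]#   read 0 → write #, move ←, go to q1
q1 | __[_]##   read _ → write #, move →, go to q1
q1 | __#[#]#   read # → write 0, move →, go to q0
q0 | __#0[#]   read # → write 0, move ←, go to q3
q3 | __#[0]0   read 0 → write #, move ←, go to q3
q3 | __[#]#0   read # → write #, move →, go to q0
q0 | __#[#]0   read # → write 0, move ←, go to q3
q3 | __[#]00   read # → write #, move →, go to q0
q0 | __#[0]0   read 0 → write #, move ←, go to q1
q1 | __[#]#0   read # → write 0, move →, go to q0
q0 | __0[#]0   read # → write 0, move ←, go to q3
q3 | __[0]00   read 0 → write #, move ←, go to q3
q3 | _[_]#00   read _ → write _, move →, go to q1
q1 | __[#]00   read # → write 0, move →, go to q0
q0 | __0[0]0   read 0 → write #, move ←, go to q1
q1 | __[0]#0   read 0 → write 0, move ←, go to q2
q2 | _[_]0#0   read _ → write _, move ←, go to q0
q0 | [_]_0#0
No transition is defined for (q0, _); M halts in state q0.

q0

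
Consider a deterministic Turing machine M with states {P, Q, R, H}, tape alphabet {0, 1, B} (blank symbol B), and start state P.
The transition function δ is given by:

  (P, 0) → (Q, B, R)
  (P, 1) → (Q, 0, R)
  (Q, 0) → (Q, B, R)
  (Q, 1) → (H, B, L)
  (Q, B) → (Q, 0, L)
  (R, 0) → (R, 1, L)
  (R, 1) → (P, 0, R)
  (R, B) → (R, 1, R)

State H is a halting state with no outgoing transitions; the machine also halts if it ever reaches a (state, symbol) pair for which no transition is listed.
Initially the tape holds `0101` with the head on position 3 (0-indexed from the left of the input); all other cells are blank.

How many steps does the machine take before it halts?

P | 010[1]BBB   read 1 → write 0, move R, go to Q
Q | 0100[B]BB   read B → write 0, move L, go to Q
Q | 010[0]0BB   read 0 → write B, move R, go to Q
Q | 010B[0]BB   read 0 → write B, move R, go to Q
Q | 010BB[B]B   read B → write 0, move L, go to Q
Q | 010B[B]0B   read B → write 0, move L, go to Q
Q | 010[B]00B   read B → write 0, move L, go to Q
Q | 01[0]000B   read 0 → write B, move R, go to Q
Q | 01B[0]00B   read 0 → write B, move R, go to Q
Q | 01BB[0]0B   read 0 → write B, move R, go to Q
Q | 01BBB[0]B   read 0 → write B, move R, go to Q
Q | 01BBBB[B]   read B → write 0, move L, go to Q
Q | 01BBB[B]0   read B → write 0, move L, go to Q
Q | 01BB[B]00   read B → write 0, move L, go to Q
Q | 01B[B]000   read B → write 0, move L, go to Q
Q | 01[B]0000   read B → write 0, move L, go to Q
Q | 0[1]00000   read 1 → write B, move L, go to H
H | [0]B00000
M halts after 17 transitions.

17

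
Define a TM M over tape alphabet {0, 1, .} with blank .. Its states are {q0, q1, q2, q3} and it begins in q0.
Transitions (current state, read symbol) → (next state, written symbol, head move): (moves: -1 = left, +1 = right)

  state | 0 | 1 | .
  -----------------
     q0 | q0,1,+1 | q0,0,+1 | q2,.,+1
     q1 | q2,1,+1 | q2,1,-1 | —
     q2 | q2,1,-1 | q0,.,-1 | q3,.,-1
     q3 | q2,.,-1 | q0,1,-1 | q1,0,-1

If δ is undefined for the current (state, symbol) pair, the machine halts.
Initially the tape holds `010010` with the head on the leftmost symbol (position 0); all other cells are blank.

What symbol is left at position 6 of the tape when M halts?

q0 | ..[0]10010..   read 0 → write 1, move +1, go to q0
q0 | ..1[1]0010..   read 1 → write 0, move +1, go to q0
q0 | ..10[0]010..   read 0 → write 1, move +1, go to q0
q0 | ..101[0]10..   read 0 → write 1, move +1, go to q0
q0 | ..1011[1]0..   read 1 → write 0, move +1, go to q0
q0 | ..10110[0]..   read 0 → write 1, move +1, go to q0
q0 | ..101101[.].   read . → write ., move +1, go to q2
q2 | ..101101.[.]   read . → write ., move -1, go to q3
q3 | ..101101[.].   read . → write 0, move -1, go to q1
q1 | ..10110[1]0.   read 1 → write 1, move -1, go to q2
q2 | ..1011[0]10.   read 0 → write 1, move -1, go to q2
q2 | ..101[1]110.   read 1 → write ., move -1, go to q0
q0 | ..10[1].110.   read 1 → write 0, move +1, go to q0
q0 | ..100[.]110.   read . → write ., move +1, go to q2
q2 | ..100.[1]10.   read 1 → write ., move -1, go to q0
q0 | ..100[.].10.   read . → write ., move +1, go to q2
q2 | ..100.[.]10.   read . → write ., move -1, go to q3
q3 | ..100[.].10.   read . → write 0, move -1, go to q1
q1 | ..10[0]0.10.   read 0 → write 1, move +1, go to q2
q2 | ..101[0].10.   read 0 → write 1, move -1, go to q2
q2 | ..10[1]1.10.   read 1 → write ., move -1, go to q0
q0 | ..1[0].1.10.   read 0 → write 1, move +1, go to q0
q0 | ..11[.]1.10.   read . → write ., move +1, go to q2
q2 | ..11.[1].10.   read 1 → write ., move -1, go to q0
q0 | ..11[.]..10.   read . → write ., move +1, go to q2
q2 | ..11.[.].10.   read . → write ., move -1, go to q3
q3 | ..11[.]..10.   read . → write 0, move -1, go to q1
q1 | ..1[1]0..10.   read 1 → write 1, move -1, go to q2
q2 | ..[1]10..10.   read 1 → write ., move -1, go to q0
q0 | .[.].10..10.   read . → write ., move +1, go to q2
q2 | ..[.]10..10.   read . → write ., move -1, go to q3
q3 | .[.].10..10.   read . → write 0, move -1, go to q1
q1 | [.]0.10..10.
Cell 6 holds 0 when M halts.

0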